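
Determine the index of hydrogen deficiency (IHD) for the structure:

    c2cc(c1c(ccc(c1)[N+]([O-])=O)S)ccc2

Molecular formula from the SMILES: C12H9NO2S.
DoU = (2C + 2 + N − H − X)/2 = (2·12 + 2 + 1 − 9 − 0)/2 = 18/2 = 9.
(Structurally: 2 ring(s) + 7 π bond(s) = 9.)

9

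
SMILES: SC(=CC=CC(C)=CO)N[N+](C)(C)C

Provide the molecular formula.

C10H19N2OS+

Heavy atoms from the SMILES: 10 C, 2 N, 1 O, 1 S.
Implicit hydrogens by atom environment:
  4 × C: 3 H each → 12
  4 × C: 1 H each → 4
  2 × C: no H
  1 × N: 1 H
  1 × N (charge +1): no H
  1 × O: 1 H
  1 × S: 1 H
  Total hydrogens = 19.
Net charge +1.
Molecular formula: C10H19N2OS+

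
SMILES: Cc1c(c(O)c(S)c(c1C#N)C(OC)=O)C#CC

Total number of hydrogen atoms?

Hydrogens are implicit in SMILES; fill each atom to its normal valence:
  6 × C (aromatic): no H
  4 × C: no H
  3 × C: 3 H each → 9
  2 × O: no H
  1 × N: no H
  1 × O: 1 H
  1 × S: 1 H
  Total hydrogens = 11.

11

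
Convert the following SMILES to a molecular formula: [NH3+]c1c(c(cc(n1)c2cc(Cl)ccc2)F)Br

C11H8BrClFN2+

Heavy atoms from the SMILES: 1 Br, 11 C, 1 Cl, 1 F, 2 N.
Implicit hydrogens by atom environment:
  6 × C (aromatic): no H
  5 × C (aromatic): 1 H each → 5
  1 × Br: no H
  1 × Cl: no H
  1 × F: no H
  1 × N (charge +1): 3 H
  1 × N (aromatic): no H
  Total hydrogens = 8.
Net charge +1.
Molecular formula: C11H8BrClFN2+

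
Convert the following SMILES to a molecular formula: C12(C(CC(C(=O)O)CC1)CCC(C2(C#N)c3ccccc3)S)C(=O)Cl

C19H20ClNO3S

Heavy atoms from the SMILES: 19 C, 1 Cl, 1 N, 3 O, 1 S.
Implicit hydrogens by atom environment:
  5 × C: 2 H each → 10
  5 × C (aromatic): 1 H each → 5
  5 × C: no H
  3 × C: 1 H each → 3
  2 × O: no H
  1 × C (aromatic): no H
  1 × Cl: no H
  1 × N: no H
  1 × O: 1 H
  1 × S: 1 H
  Total hydrogens = 20.
Molecular formula: C19H20ClNO3S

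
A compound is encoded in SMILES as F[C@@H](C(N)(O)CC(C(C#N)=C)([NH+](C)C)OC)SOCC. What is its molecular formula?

Heavy atoms from the SMILES: 12 C, 1 F, 3 N, 3 O, 1 S.
Implicit hydrogens by atom environment:
  4 × C: 3 H each → 12
  4 × C: no H
  3 × C: 2 H each → 6
  2 × O: no H
  1 × C: 1 H
  1 × F: no H
  1 × N: 2 H
  1 × N (charge +1): 1 H
  1 × N: no H
  1 × O: 1 H
  1 × S: no H
  Total hydrogens = 23.
Net charge +1.
Molecular formula: C12H23FN3O3S+

C12H23FN3O3S+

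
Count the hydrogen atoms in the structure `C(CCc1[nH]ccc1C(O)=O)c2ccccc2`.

Hydrogens are implicit in SMILES; fill each atom to its normal valence:
  7 × C (aromatic): 1 H each → 7
  3 × C: 2 H each → 6
  3 × C (aromatic): no H
  1 × C: no H
  1 × N (aromatic): 1 H
  1 × O: 1 H
  1 × O: no H
  Total hydrogens = 15.

15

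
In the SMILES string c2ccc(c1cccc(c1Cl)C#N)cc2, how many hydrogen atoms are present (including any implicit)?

Hydrogens are implicit in SMILES; fill each atom to its normal valence:
  8 × C (aromatic): 1 H each → 8
  4 × C (aromatic): no H
  1 × C: no H
  1 × Cl: no H
  1 × N: no H
  Total hydrogens = 8.

8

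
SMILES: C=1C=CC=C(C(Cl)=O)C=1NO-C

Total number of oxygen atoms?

2

The symbol for oxygen appears 2 times in the SMILES.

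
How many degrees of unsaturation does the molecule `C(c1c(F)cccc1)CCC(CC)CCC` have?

Molecular formula from the SMILES: C15H23F.
DoU = (2C + 2 + N − H − X)/2 = (2·15 + 2 + 0 − 23 − 1)/2 = 8/2 = 4.
(Structurally: 1 ring(s) + 3 π bond(s) = 4.)

4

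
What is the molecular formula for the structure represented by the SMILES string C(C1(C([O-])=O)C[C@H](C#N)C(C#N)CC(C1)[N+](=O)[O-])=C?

Heavy atoms from the SMILES: 12 C, 3 N, 4 O.
Implicit hydrogens by atom environment:
  4 × C: 2 H each → 8
  4 × C: 1 H each → 4
  4 × C: no H
  2 × N: no H
  2 × O: no H
  2 × O (charge -1): no H
  1 × N (charge +1): no H
  Total hydrogens = 12.
Net charge -1.
Molecular formula: C12H12N3O4-

C12H12N3O4-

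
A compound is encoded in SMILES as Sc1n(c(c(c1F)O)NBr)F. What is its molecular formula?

C4H3BrF2N2OS

Heavy atoms from the SMILES: 1 Br, 4 C, 2 F, 2 N, 1 O, 1 S.
Implicit hydrogens by atom environment:
  4 × C (aromatic): no H
  2 × F: no H
  1 × Br: no H
  1 × N: 1 H
  1 × N (aromatic): no H
  1 × O: 1 H
  1 × S: 1 H
  Total hydrogens = 3.
Molecular formula: C4H3BrF2N2OS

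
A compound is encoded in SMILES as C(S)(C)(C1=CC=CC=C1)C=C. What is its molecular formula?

C10H12S

Heavy atoms from the SMILES: 10 C, 1 S.
Implicit hydrogens by atom environment:
  5 × C (aromatic): 1 H each → 5
  1 × C: 3 H
  1 × C: 2 H
  1 × C: 1 H
  1 × C: no H
  1 × C (aromatic): no H
  1 × S: 1 H
  Total hydrogens = 12.
Molecular formula: C10H12S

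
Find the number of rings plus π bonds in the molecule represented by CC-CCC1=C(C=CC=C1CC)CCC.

4

Molecular formula from the SMILES: C15H24.
DoU = (2C + 2 + N − H − X)/2 = (2·15 + 2 + 0 − 24 − 0)/2 = 8/2 = 4.
(Structurally: 1 ring(s) + 3 π bond(s) = 4.)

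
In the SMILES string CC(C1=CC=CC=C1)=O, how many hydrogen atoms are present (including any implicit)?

8

Hydrogens are implicit in SMILES; fill each atom to its normal valence:
  5 × C (aromatic): 1 H each → 5
  1 × C: 3 H
  1 × C (aromatic): no H
  1 × C: no H
  1 × O: no H
  Total hydrogens = 8.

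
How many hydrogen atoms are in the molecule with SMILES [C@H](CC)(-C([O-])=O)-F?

Hydrogens are implicit in SMILES; fill each atom to its normal valence:
  1 × C: 3 H
  1 × C: 2 H
  1 × C: 1 H
  1 × C: no H
  1 × F: no H
  1 × O: no H
  1 × O (charge -1): no H
  Total hydrogens = 6.

6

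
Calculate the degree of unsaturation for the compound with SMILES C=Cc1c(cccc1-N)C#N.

7

Molecular formula from the SMILES: C9H8N2.
DoU = (2C + 2 + N − H − X)/2 = (2·9 + 2 + 2 − 8 − 0)/2 = 14/2 = 7.
(Structurally: 1 ring(s) + 6 π bond(s) = 7.)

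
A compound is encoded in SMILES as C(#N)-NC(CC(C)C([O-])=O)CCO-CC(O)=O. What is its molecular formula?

C10H15N2O5-

Heavy atoms from the SMILES: 10 C, 2 N, 5 O.
Implicit hydrogens by atom environment:
  4 × C: 2 H each → 8
  3 × C: no H
  3 × O: no H
  2 × C: 1 H each → 2
  1 × C: 3 H
  1 × N: 1 H
  1 × N: no H
  1 × O: 1 H
  1 × O (charge -1): no H
  Total hydrogens = 15.
Net charge -1.
Molecular formula: C10H15N2O5-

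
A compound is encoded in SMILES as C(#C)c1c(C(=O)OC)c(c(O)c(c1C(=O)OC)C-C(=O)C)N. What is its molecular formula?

C15H15NO6

Heavy atoms from the SMILES: 15 C, 1 N, 6 O.
Implicit hydrogens by atom environment:
  6 × C (aromatic): no H
  5 × O: no H
  4 × C: no H
  3 × C: 3 H each → 9
  1 × C: 2 H
  1 × C: 1 H
  1 × N: 2 H
  1 × O: 1 H
  Total hydrogens = 15.
Molecular formula: C15H15NO6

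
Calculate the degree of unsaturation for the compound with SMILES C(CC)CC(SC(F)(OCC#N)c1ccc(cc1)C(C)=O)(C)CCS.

Molecular formula from the SMILES: C19H26FNO2S2.
DoU = (2C + 2 + N − H − X)/2 = (2·19 + 2 + 1 − 26 − 1)/2 = 14/2 = 7.
(Structurally: 1 ring(s) + 6 π bond(s) = 7.)

7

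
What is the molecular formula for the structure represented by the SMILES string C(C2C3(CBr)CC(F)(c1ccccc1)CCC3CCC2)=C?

C19H24BrF

Heavy atoms from the SMILES: 1 Br, 19 C, 1 F.
Implicit hydrogens by atom environment:
  8 × C: 2 H each → 16
  5 × C (aromatic): 1 H each → 5
  3 × C: 1 H each → 3
  2 × C: no H
  1 × Br: no H
  1 × C (aromatic): no H
  1 × F: no H
  Total hydrogens = 24.
Molecular formula: C19H24BrF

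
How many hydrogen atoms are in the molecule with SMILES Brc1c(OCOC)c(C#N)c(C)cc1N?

11

Hydrogens are implicit in SMILES; fill each atom to its normal valence:
  5 × C (aromatic): no H
  2 × C: 3 H each → 6
  2 × O: no H
  1 × Br: no H
  1 × C: 2 H
  1 × C (aromatic): 1 H
  1 × C: no H
  1 × N: 2 H
  1 × N: no H
  Total hydrogens = 11.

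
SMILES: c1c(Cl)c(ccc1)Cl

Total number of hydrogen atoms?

4

Hydrogens are implicit in SMILES; fill each atom to its normal valence:
  4 × C (aromatic): 1 H each → 4
  2 × C (aromatic): no H
  2 × Cl: no H
  Total hydrogens = 4.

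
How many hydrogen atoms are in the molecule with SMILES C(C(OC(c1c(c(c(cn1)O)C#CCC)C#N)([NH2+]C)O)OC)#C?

18

Hydrogens are implicit in SMILES; fill each atom to its normal valence:
  5 × C: no H
  4 × C (aromatic): no H
  3 × C: 3 H each → 9
  2 × C: 1 H each → 2
  2 × O: 1 H each → 2
  2 × O: no H
  1 × C: 2 H
  1 × C (aromatic): 1 H
  1 × N (charge +1): 2 H
  1 × N (aromatic): no H
  1 × N: no H
  Total hydrogens = 18.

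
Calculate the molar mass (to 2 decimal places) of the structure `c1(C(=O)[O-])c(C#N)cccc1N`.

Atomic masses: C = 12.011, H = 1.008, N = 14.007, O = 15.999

161.14

Molecular formula: C8H5N2O2-.
M = 8×12.011 + 5×1.008 + 2×14.007 + 2×15.999 = 161.14 g/mol.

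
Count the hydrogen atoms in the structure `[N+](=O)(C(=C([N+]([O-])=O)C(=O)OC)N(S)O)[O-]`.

5

Hydrogens are implicit in SMILES; fill each atom to its normal valence:
  4 × O: no H
  3 × C: no H
  2 × N (charge +1): no H
  2 × O (charge -1): no H
  1 × C: 3 H
  1 × N: no H
  1 × O: 1 H
  1 × S: 1 H
  Total hydrogens = 5.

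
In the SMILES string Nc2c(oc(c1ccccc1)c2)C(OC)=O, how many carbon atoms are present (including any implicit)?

The symbol for carbon appears 12 times in the SMILES. Lowercase c denotes aromatic carbon and counts toward C.

12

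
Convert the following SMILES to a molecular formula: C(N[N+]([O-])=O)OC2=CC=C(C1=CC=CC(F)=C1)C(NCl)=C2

C13H11ClFN3O3

Heavy atoms from the SMILES: 13 C, 1 Cl, 1 F, 3 N, 3 O.
Implicit hydrogens by atom environment:
  7 × C (aromatic): 1 H each → 7
  5 × C (aromatic): no H
  2 × N: 1 H each → 2
  2 × O: no H
  1 × C: 2 H
  1 × Cl: no H
  1 × F: no H
  1 × N (charge +1): no H
  1 × O (charge -1): no H
  Total hydrogens = 11.
Molecular formula: C13H11ClFN3O3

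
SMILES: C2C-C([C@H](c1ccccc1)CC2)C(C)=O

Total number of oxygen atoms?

The symbol for oxygen appears 1 time in the SMILES.

1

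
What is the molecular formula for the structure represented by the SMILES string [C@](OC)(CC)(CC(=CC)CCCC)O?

Heavy atoms from the SMILES: 12 C, 2 O.
Implicit hydrogens by atom environment:
  5 × C: 2 H each → 10
  4 × C: 3 H each → 12
  2 × C: no H
  1 × C: 1 H
  1 × O: 1 H
  1 × O: no H
  Total hydrogens = 24.
Molecular formula: C12H24O2

C12H24O2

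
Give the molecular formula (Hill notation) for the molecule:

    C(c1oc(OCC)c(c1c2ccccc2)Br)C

C14H15BrO2

Heavy atoms from the SMILES: 1 Br, 14 C, 2 O.
Implicit hydrogens by atom environment:
  5 × C (aromatic): 1 H each → 5
  5 × C (aromatic): no H
  2 × C: 3 H each → 6
  2 × C: 2 H each → 4
  1 × Br: no H
  1 × O (aromatic): no H
  1 × O: no H
  Total hydrogens = 15.
Molecular formula: C14H15BrO2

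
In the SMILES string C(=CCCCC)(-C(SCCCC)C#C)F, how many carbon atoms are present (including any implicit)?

13

The symbol for carbon appears 13 times in the SMILES.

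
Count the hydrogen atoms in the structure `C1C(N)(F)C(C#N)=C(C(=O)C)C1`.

Hydrogens are implicit in SMILES; fill each atom to its normal valence:
  5 × C: no H
  2 × C: 2 H each → 4
  1 × C: 3 H
  1 × F: no H
  1 × N: 2 H
  1 × N: no H
  1 × O: no H
  Total hydrogens = 9.

9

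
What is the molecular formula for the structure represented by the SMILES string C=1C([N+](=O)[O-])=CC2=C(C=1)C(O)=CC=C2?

Heavy atoms from the SMILES: 10 C, 1 N, 3 O.
Implicit hydrogens by atom environment:
  6 × C (aromatic): 1 H each → 6
  4 × C (aromatic): no H
  1 × N (charge +1): no H
  1 × O: 1 H
  1 × O: no H
  1 × O (charge -1): no H
  Total hydrogens = 7.
Molecular formula: C10H7NO3

C10H7NO3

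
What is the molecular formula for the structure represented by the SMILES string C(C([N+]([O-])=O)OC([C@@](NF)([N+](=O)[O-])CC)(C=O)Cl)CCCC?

C11H19ClFN3O6

Heavy atoms from the SMILES: 11 C, 1 Cl, 1 F, 3 N, 6 O.
Implicit hydrogens by atom environment:
  5 × C: 2 H each → 10
  4 × O: no H
  2 × C: 3 H each → 6
  2 × C: 1 H each → 2
  2 × C: no H
  2 × N (charge +1): no H
  2 × O (charge -1): no H
  1 × Cl: no H
  1 × F: no H
  1 × N: 1 H
  Total hydrogens = 19.
Molecular formula: C11H19ClFN3O6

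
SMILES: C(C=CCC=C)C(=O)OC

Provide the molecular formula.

Heavy atoms from the SMILES: 8 C, 2 O.
Implicit hydrogens by atom environment:
  3 × C: 2 H each → 6
  3 × C: 1 H each → 3
  2 × O: no H
  1 × C: 3 H
  1 × C: no H
  Total hydrogens = 12.
Molecular formula: C8H12O2

C8H12O2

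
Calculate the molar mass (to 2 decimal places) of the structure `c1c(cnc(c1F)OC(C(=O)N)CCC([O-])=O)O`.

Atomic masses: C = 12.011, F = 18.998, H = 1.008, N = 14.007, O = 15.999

257.20

Molecular formula: C10H10FN2O5-.
M = 10×12.011 + 1×18.998 + 10×1.008 + 2×14.007 + 5×15.999 = 257.20 g/mol.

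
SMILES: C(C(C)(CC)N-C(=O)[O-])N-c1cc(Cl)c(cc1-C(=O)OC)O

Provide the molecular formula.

Heavy atoms from the SMILES: 14 C, 1 Cl, 2 N, 5 O.
Implicit hydrogens by atom environment:
  4 × C (aromatic): no H
  3 × C: 3 H each → 9
  3 × C: no H
  3 × O: no H
  2 × C: 2 H each → 4
  2 × C (aromatic): 1 H each → 2
  2 × N: 1 H each → 2
  1 × Cl: no H
  1 × O: 1 H
  1 × O (charge -1): no H
  Total hydrogens = 18.
Net charge -1.
Molecular formula: C14H18ClN2O5-

C14H18ClN2O5-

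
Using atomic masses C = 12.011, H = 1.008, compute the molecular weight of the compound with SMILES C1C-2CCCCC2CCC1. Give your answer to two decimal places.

138.25

Molecular formula: C10H18.
M = 10×12.011 + 18×1.008 = 138.25 g/mol.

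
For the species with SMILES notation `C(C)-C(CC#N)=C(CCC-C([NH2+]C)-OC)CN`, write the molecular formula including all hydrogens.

C13H26N3O+

Heavy atoms from the SMILES: 13 C, 3 N, 1 O.
Implicit hydrogens by atom environment:
  6 × C: 2 H each → 12
  3 × C: 3 H each → 9
  3 × C: no H
  1 × C: 1 H
  1 × N: 2 H
  1 × N (charge +1): 2 H
  1 × N: no H
  1 × O: no H
  Total hydrogens = 26.
Net charge +1.
Molecular formula: C13H26N3O+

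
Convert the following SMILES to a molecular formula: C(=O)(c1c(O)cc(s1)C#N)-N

Heavy atoms from the SMILES: 6 C, 2 N, 2 O, 1 S.
Implicit hydrogens by atom environment:
  3 × C (aromatic): no H
  2 × C: no H
  1 × C (aromatic): 1 H
  1 × N: 2 H
  1 × N: no H
  1 × O: 1 H
  1 × O: no H
  1 × S (aromatic): no H
  Total hydrogens = 4.
Molecular formula: C6H4N2O2S

C6H4N2O2S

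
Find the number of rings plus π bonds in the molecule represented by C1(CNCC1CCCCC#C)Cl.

Molecular formula from the SMILES: C10H16ClN.
DoU = (2C + 2 + N − H − X)/2 = (2·10 + 2 + 1 − 16 − 1)/2 = 6/2 = 3.
(Structurally: 1 ring(s) + 2 π bond(s) = 3.)

3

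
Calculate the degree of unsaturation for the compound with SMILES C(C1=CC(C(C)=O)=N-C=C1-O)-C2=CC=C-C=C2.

9

Molecular formula from the SMILES: C14H13NO2.
DoU = (2C + 2 + N − H − X)/2 = (2·14 + 2 + 1 − 13 − 0)/2 = 18/2 = 9.
(Structurally: 2 ring(s) + 7 π bond(s) = 9.)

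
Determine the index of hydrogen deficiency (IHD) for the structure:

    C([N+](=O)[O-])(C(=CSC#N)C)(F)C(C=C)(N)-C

5

Molecular formula from the SMILES: C9H12FN3O2S.
DoU = (2C + 2 + N − H − X)/2 = (2·9 + 2 + 3 − 12 − 1)/2 = 10/2 = 5.
(Structurally: 0 ring(s) + 5 π bond(s) = 5.)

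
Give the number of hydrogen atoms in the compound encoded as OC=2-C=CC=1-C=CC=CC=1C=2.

8

Hydrogens are implicit in SMILES; fill each atom to its normal valence:
  7 × C (aromatic): 1 H each → 7
  3 × C (aromatic): no H
  1 × O: 1 H
  Total hydrogens = 8.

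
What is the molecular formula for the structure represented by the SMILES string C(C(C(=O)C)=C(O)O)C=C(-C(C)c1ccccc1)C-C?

Heavy atoms from the SMILES: 17 C, 3 O.
Implicit hydrogens by atom environment:
  5 × C (aromatic): 1 H each → 5
  4 × C: no H
  3 × C: 3 H each → 9
  2 × C: 2 H each → 4
  2 × C: 1 H each → 2
  2 × O: 1 H each → 2
  1 × C (aromatic): no H
  1 × O: no H
  Total hydrogens = 22.
Molecular formula: C17H22O3

C17H22O3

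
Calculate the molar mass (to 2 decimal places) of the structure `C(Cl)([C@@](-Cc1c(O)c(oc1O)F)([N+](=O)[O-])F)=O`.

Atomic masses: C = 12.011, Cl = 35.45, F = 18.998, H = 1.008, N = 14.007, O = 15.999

271.56

Molecular formula: C7H4ClF2NO6.
M = 7×12.011 + 1×35.45 + 2×18.998 + 4×1.008 + 1×14.007 + 6×15.999 = 271.56 g/mol.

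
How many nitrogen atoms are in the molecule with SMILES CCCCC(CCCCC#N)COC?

The symbol for nitrogen appears 1 time in the SMILES.

1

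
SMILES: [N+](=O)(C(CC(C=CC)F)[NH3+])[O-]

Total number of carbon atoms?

6

The symbol for carbon appears 6 times in the SMILES.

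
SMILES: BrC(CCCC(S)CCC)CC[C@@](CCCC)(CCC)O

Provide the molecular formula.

C18H37BrOS

Heavy atoms from the SMILES: 1 Br, 18 C, 1 O, 1 S.
Implicit hydrogens by atom environment:
  12 × C: 2 H each → 24
  3 × C: 3 H each → 9
  2 × C: 1 H each → 2
  1 × Br: no H
  1 × C: no H
  1 × O: 1 H
  1 × S: 1 H
  Total hydrogens = 37.
Molecular formula: C18H37BrOS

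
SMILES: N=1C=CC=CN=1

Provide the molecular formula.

Heavy atoms from the SMILES: 4 C, 2 N.
Implicit hydrogens by atom environment:
  4 × C (aromatic): 1 H each → 4
  2 × N (aromatic): no H
  Total hydrogens = 4.
Molecular formula: C4H4N2

C4H4N2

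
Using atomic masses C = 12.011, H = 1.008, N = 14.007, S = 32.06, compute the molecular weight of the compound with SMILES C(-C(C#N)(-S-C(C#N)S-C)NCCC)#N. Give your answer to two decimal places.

Molecular formula: C9H12N4S2.
M = 9×12.011 + 12×1.008 + 4×14.007 + 2×32.06 = 240.34 g/mol.

240.34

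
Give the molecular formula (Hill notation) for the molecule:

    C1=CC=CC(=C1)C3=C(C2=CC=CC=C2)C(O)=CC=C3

C18H14O

Heavy atoms from the SMILES: 18 C, 1 O.
Implicit hydrogens by atom environment:
  13 × C (aromatic): 1 H each → 13
  5 × C (aromatic): no H
  1 × O: 1 H
  Total hydrogens = 14.
Molecular formula: C18H14O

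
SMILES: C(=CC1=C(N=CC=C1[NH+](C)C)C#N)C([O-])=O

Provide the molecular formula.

Heavy atoms from the SMILES: 11 C, 3 N, 2 O.
Implicit hydrogens by atom environment:
  3 × C (aromatic): no H
  2 × C: 3 H each → 6
  2 × C (aromatic): 1 H each → 2
  2 × C: 1 H each → 2
  2 × C: no H
  1 × N (charge +1): 1 H
  1 × N (aromatic): no H
  1 × N: no H
  1 × O: no H
  1 × O (charge -1): no H
  Total hydrogens = 11.
Molecular formula: C11H11N3O2

C11H11N3O2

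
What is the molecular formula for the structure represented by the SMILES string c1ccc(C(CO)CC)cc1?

Heavy atoms from the SMILES: 10 C, 1 O.
Implicit hydrogens by atom environment:
  5 × C (aromatic): 1 H each → 5
  2 × C: 2 H each → 4
  1 × C: 3 H
  1 × C: 1 H
  1 × C (aromatic): no H
  1 × O: 1 H
  Total hydrogens = 14.
Molecular formula: C10H14O

C10H14O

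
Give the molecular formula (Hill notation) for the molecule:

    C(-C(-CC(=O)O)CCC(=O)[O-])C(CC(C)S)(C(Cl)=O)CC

Heavy atoms from the SMILES: 14 C, 1 Cl, 5 O, 1 S.
Implicit hydrogens by atom environment:
  6 × C: 2 H each → 12
  4 × C: no H
  3 × O: no H
  2 × C: 3 H each → 6
  2 × C: 1 H each → 2
  1 × Cl: no H
  1 × O: 1 H
  1 × O (charge -1): no H
  1 × S: 1 H
  Total hydrogens = 22.
Net charge -1.
Molecular formula: C14H22ClO5S-

C14H22ClO5S-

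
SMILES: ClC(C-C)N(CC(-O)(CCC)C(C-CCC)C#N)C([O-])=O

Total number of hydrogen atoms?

26

Hydrogens are implicit in SMILES; fill each atom to its normal valence:
  7 × C: 2 H each → 14
  3 × C: 3 H each → 9
  3 × C: no H
  2 × C: 1 H each → 2
  2 × N: no H
  1 × Cl: no H
  1 × O: 1 H
  1 × O: no H
  1 × O (charge -1): no H
  Total hydrogens = 26.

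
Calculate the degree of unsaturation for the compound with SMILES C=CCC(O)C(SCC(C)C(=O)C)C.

2

Molecular formula from the SMILES: C11H20O2S.
DoU = (2C + 2 + N − H − X)/2 = (2·11 + 2 + 0 − 20 − 0)/2 = 4/2 = 2.
(Structurally: 0 ring(s) + 2 π bond(s) = 2.)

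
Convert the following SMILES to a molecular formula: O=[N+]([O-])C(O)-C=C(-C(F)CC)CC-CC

C10H18FNO3

Heavy atoms from the SMILES: 10 C, 1 F, 1 N, 3 O.
Implicit hydrogens by atom environment:
  4 × C: 2 H each → 8
  3 × C: 1 H each → 3
  2 × C: 3 H each → 6
  1 × C: no H
  1 × F: no H
  1 × N (charge +1): no H
  1 × O: 1 H
  1 × O: no H
  1 × O (charge -1): no H
  Total hydrogens = 18.
Molecular formula: C10H18FNO3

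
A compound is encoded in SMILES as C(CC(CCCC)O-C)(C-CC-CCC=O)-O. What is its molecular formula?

Heavy atoms from the SMILES: 14 C, 3 O.
Implicit hydrogens by atom environment:
  9 × C: 2 H each → 18
  3 × C: 1 H each → 3
  2 × C: 3 H each → 6
  2 × O: no H
  1 × O: 1 H
  Total hydrogens = 28.
Molecular formula: C14H28O3

C14H28O3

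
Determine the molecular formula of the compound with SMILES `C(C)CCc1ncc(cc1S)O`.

C9H13NOS

Heavy atoms from the SMILES: 9 C, 1 N, 1 O, 1 S.
Implicit hydrogens by atom environment:
  3 × C: 2 H each → 6
  3 × C (aromatic): no H
  2 × C (aromatic): 1 H each → 2
  1 × C: 3 H
  1 × N (aromatic): no H
  1 × O: 1 H
  1 × S: 1 H
  Total hydrogens = 13.
Molecular formula: C9H13NOS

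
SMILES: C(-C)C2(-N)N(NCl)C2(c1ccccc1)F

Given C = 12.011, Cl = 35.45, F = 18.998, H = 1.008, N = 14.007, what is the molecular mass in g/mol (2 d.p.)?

Molecular formula: C10H13ClFN3.
M = 10×12.011 + 1×35.45 + 1×18.998 + 13×1.008 + 3×14.007 = 229.68 g/mol.

229.68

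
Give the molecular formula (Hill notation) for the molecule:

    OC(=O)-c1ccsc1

C5H4O2S

Heavy atoms from the SMILES: 5 C, 2 O, 1 S.
Implicit hydrogens by atom environment:
  3 × C (aromatic): 1 H each → 3
  1 × C (aromatic): no H
  1 × C: no H
  1 × O: 1 H
  1 × O: no H
  1 × S (aromatic): no H
  Total hydrogens = 4.
Molecular formula: C5H4O2S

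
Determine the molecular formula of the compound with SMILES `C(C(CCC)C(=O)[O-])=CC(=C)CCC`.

C12H19O2-

Heavy atoms from the SMILES: 12 C, 2 O.
Implicit hydrogens by atom environment:
  5 × C: 2 H each → 10
  3 × C: 1 H each → 3
  2 × C: 3 H each → 6
  2 × C: no H
  1 × O: no H
  1 × O (charge -1): no H
  Total hydrogens = 19.
Net charge -1.
Molecular formula: C12H19O2-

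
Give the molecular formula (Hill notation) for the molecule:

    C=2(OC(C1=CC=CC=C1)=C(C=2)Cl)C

Heavy atoms from the SMILES: 11 C, 1 Cl, 1 O.
Implicit hydrogens by atom environment:
  6 × C (aromatic): 1 H each → 6
  4 × C (aromatic): no H
  1 × C: 3 H
  1 × Cl: no H
  1 × O (aromatic): no H
  Total hydrogens = 9.
Molecular formula: C11H9ClO

C11H9ClO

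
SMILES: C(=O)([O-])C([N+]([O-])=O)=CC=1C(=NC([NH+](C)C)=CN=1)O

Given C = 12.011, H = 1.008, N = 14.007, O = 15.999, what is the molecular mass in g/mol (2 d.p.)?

254.20

Molecular formula: C9H10N4O5.
M = 9×12.011 + 10×1.008 + 4×14.007 + 5×15.999 = 254.20 g/mol.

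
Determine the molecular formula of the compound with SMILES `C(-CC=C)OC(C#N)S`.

C6H9NOS

Heavy atoms from the SMILES: 6 C, 1 N, 1 O, 1 S.
Implicit hydrogens by atom environment:
  3 × C: 2 H each → 6
  2 × C: 1 H each → 2
  1 × C: no H
  1 × N: no H
  1 × O: no H
  1 × S: 1 H
  Total hydrogens = 9.
Molecular formula: C6H9NOS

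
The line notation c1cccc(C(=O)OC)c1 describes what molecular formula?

Heavy atoms from the SMILES: 8 C, 2 O.
Implicit hydrogens by atom environment:
  5 × C (aromatic): 1 H each → 5
  2 × O: no H
  1 × C: 3 H
  1 × C (aromatic): no H
  1 × C: no H
  Total hydrogens = 8.
Molecular formula: C8H8O2

C8H8O2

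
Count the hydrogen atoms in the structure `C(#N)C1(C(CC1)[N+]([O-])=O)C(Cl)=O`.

5

Hydrogens are implicit in SMILES; fill each atom to its normal valence:
  3 × C: no H
  2 × C: 2 H each → 4
  2 × O: no H
  1 × C: 1 H
  1 × Cl: no H
  1 × N: no H
  1 × N (charge +1): no H
  1 × O (charge -1): no H
  Total hydrogens = 5.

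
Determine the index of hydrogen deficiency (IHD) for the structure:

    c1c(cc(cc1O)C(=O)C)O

Molecular formula from the SMILES: C8H8O3.
DoU = (2C + 2 + N − H − X)/2 = (2·8 + 2 + 0 − 8 − 0)/2 = 10/2 = 5.
(Structurally: 1 ring(s) + 4 π bond(s) = 5.)

5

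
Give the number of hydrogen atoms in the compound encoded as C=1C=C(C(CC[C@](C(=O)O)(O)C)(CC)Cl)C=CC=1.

19

Hydrogens are implicit in SMILES; fill each atom to its normal valence:
  5 × C (aromatic): 1 H each → 5
  3 × C: 2 H each → 6
  3 × C: no H
  2 × C: 3 H each → 6
  2 × O: 1 H each → 2
  1 × C (aromatic): no H
  1 × Cl: no H
  1 × O: no H
  Total hydrogens = 19.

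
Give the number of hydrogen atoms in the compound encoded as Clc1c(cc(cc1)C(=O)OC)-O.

Hydrogens are implicit in SMILES; fill each atom to its normal valence:
  3 × C (aromatic): 1 H each → 3
  3 × C (aromatic): no H
  2 × O: no H
  1 × C: 3 H
  1 × C: no H
  1 × Cl: no H
  1 × O: 1 H
  Total hydrogens = 7.

7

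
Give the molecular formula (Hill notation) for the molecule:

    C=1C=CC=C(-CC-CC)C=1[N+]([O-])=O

C10H13NO2

Heavy atoms from the SMILES: 10 C, 1 N, 2 O.
Implicit hydrogens by atom environment:
  4 × C (aromatic): 1 H each → 4
  3 × C: 2 H each → 6
  2 × C (aromatic): no H
  1 × C: 3 H
  1 × N (charge +1): no H
  1 × O: no H
  1 × O (charge -1): no H
  Total hydrogens = 13.
Molecular formula: C10H13NO2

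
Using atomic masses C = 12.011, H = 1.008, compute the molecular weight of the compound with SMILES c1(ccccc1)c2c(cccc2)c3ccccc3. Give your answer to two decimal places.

Molecular formula: C18H14.
M = 18×12.011 + 14×1.008 = 230.31 g/mol.

230.31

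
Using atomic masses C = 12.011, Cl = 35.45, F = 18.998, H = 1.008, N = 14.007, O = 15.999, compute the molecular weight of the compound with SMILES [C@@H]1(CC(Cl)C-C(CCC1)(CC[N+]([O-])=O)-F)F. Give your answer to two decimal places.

255.69

Molecular formula: C10H16ClF2NO2.
M = 10×12.011 + 1×35.45 + 2×18.998 + 16×1.008 + 1×14.007 + 2×15.999 = 255.69 g/mol.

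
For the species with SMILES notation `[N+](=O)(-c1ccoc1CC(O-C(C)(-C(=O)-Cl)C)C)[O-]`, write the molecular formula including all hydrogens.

Heavy atoms from the SMILES: 11 C, 1 Cl, 1 N, 5 O.
Implicit hydrogens by atom environment:
  3 × C: 3 H each → 9
  3 × O: no H
  2 × C (aromatic): 1 H each → 2
  2 × C (aromatic): no H
  2 × C: no H
  1 × C: 2 H
  1 × C: 1 H
  1 × Cl: no H
  1 × N (charge +1): no H
  1 × O (aromatic): no H
  1 × O (charge -1): no H
  Total hydrogens = 14.
Molecular formula: C11H14ClNO5

C11H14ClNO5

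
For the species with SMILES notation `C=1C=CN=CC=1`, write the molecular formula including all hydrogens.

Heavy atoms from the SMILES: 5 C, 1 N.
Implicit hydrogens by atom environment:
  5 × C (aromatic): 1 H each → 5
  1 × N (aromatic): no H
  Total hydrogens = 5.
Molecular formula: C5H5N

C5H5N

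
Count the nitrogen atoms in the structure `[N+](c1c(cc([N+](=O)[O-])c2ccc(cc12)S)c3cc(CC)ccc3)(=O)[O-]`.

The symbol for nitrogen appears 2 times in the SMILES.

2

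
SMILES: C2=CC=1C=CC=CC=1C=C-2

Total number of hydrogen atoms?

Hydrogens are implicit in SMILES; fill each atom to its normal valence:
  8 × C (aromatic): 1 H each → 8
  2 × C (aromatic): no H
  Total hydrogens = 8.

8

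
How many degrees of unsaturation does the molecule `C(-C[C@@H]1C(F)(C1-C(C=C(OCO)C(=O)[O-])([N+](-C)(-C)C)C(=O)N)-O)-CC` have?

Molecular formula from the SMILES: C16H27FN2O6.
DoU = (2C + 2 + N − H − X)/2 = (2·16 + 2 + 2 − 27 − 1)/2 = 8/2 = 4.
(Structurally: 1 ring(s) + 3 π bond(s) = 4.)

4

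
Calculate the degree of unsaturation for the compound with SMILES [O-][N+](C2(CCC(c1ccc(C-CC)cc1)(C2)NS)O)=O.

6

Molecular formula from the SMILES: C14H20N2O3S.
DoU = (2C + 2 + N − H − X)/2 = (2·14 + 2 + 2 − 20 − 0)/2 = 12/2 = 6.
(Structurally: 2 ring(s) + 4 π bond(s) = 6.)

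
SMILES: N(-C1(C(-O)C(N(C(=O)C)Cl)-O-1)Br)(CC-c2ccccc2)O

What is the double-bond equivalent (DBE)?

6

Molecular formula from the SMILES: C13H16BrClN2O4.
DoU = (2C + 2 + N − H − X)/2 = (2·13 + 2 + 2 − 16 − 2)/2 = 12/2 = 6.
(Structurally: 2 ring(s) + 4 π bond(s) = 6.)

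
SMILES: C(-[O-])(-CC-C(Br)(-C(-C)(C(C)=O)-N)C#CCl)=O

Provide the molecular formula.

Heavy atoms from the SMILES: 1 Br, 10 C, 1 Cl, 1 N, 3 O.
Implicit hydrogens by atom environment:
  6 × C: no H
  2 × C: 3 H each → 6
  2 × C: 2 H each → 4
  2 × O: no H
  1 × Br: no H
  1 × Cl: no H
  1 × N: 2 H
  1 × O (charge -1): no H
  Total hydrogens = 12.
Net charge -1.
Molecular formula: C10H12BrClNO3-

C10H12BrClNO3-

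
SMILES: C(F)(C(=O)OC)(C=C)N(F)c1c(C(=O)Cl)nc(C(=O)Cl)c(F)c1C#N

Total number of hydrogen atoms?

6

Hydrogens are implicit in SMILES; fill each atom to its normal valence:
  5 × C (aromatic): no H
  5 × C: no H
  4 × O: no H
  3 × F: no H
  2 × Cl: no H
  2 × N: no H
  1 × C: 3 H
  1 × C: 2 H
  1 × C: 1 H
  1 × N (aromatic): no H
  Total hydrogens = 6.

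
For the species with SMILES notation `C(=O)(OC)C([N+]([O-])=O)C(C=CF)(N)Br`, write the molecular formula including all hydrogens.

Heavy atoms from the SMILES: 1 Br, 6 C, 1 F, 2 N, 4 O.
Implicit hydrogens by atom environment:
  3 × C: 1 H each → 3
  3 × O: no H
  2 × C: no H
  1 × Br: no H
  1 × C: 3 H
  1 × F: no H
  1 × N: 2 H
  1 × N (charge +1): no H
  1 × O (charge -1): no H
  Total hydrogens = 8.
Molecular formula: C6H8BrFN2O4

C6H8BrFN2O4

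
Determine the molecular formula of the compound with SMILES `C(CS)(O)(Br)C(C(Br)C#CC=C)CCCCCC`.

Heavy atoms from the SMILES: 2 Br, 14 C, 1 O, 1 S.
Implicit hydrogens by atom environment:
  7 × C: 2 H each → 14
  3 × C: 1 H each → 3
  3 × C: no H
  2 × Br: no H
  1 × C: 3 H
  1 × O: 1 H
  1 × S: 1 H
  Total hydrogens = 22.
Molecular formula: C14H22Br2OS

C14H22Br2OS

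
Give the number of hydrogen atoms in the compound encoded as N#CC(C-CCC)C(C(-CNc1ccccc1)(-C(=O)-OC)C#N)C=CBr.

Hydrogens are implicit in SMILES; fill each atom to its normal valence:
  5 × C (aromatic): 1 H each → 5
  4 × C: 2 H each → 8
  4 × C: 1 H each → 4
  4 × C: no H
  2 × C: 3 H each → 6
  2 × N: no H
  2 × O: no H
  1 × Br: no H
  1 × C (aromatic): no H
  1 × N: 1 H
  Total hydrogens = 24.

24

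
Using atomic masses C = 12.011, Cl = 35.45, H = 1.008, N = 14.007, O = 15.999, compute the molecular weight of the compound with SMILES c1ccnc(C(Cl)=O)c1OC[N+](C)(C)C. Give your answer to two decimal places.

Molecular formula: C10H14ClN2O2+.
M = 10×12.011 + 1×35.45 + 14×1.008 + 2×14.007 + 2×15.999 = 229.68 g/mol.

229.68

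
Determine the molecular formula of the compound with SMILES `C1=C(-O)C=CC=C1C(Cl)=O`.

C7H5ClO2

Heavy atoms from the SMILES: 7 C, 1 Cl, 2 O.
Implicit hydrogens by atom environment:
  4 × C (aromatic): 1 H each → 4
  2 × C (aromatic): no H
  1 × C: no H
  1 × Cl: no H
  1 × O: 1 H
  1 × O: no H
  Total hydrogens = 5.
Molecular formula: C7H5ClO2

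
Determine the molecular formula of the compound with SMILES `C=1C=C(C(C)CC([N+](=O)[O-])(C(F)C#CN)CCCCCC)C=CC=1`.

Heavy atoms from the SMILES: 19 C, 1 F, 2 N, 2 O.
Implicit hydrogens by atom environment:
  6 × C: 2 H each → 12
  5 × C (aromatic): 1 H each → 5
  3 × C: no H
  2 × C: 3 H each → 6
  2 × C: 1 H each → 2
  1 × C (aromatic): no H
  1 × F: no H
  1 × N: 2 H
  1 × N (charge +1): no H
  1 × O: no H
  1 × O (charge -1): no H
  Total hydrogens = 27.
Molecular formula: C19H27FN2O2

C19H27FN2O2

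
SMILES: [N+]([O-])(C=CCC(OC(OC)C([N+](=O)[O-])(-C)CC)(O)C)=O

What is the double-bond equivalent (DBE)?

3

Molecular formula from the SMILES: C11H20N2O7.
DoU = (2C + 2 + N − H − X)/2 = (2·11 + 2 + 2 − 20 − 0)/2 = 6/2 = 3.
(Structurally: 0 ring(s) + 3 π bond(s) = 3.)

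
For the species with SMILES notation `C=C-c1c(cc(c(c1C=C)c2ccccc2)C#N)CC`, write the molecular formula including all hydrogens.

Heavy atoms from the SMILES: 19 C, 1 N.
Implicit hydrogens by atom environment:
  6 × C (aromatic): 1 H each → 6
  6 × C (aromatic): no H
  3 × C: 2 H each → 6
  2 × C: 1 H each → 2
  1 × C: 3 H
  1 × C: no H
  1 × N: no H
  Total hydrogens = 17.
Molecular formula: C19H17N

C19H17N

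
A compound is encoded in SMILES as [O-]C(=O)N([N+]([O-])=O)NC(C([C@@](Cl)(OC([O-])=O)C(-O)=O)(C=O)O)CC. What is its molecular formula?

[C9H10ClN3O11]2-

Heavy atoms from the SMILES: 9 C, 1 Cl, 3 N, 11 O.
Implicit hydrogens by atom environment:
  6 × O: no H
  5 × C: no H
  3 × O (charge -1): no H
  2 × C: 1 H each → 2
  2 × O: 1 H each → 2
  1 × C: 3 H
  1 × C: 2 H
  1 × Cl: no H
  1 × N: 1 H
  1 × N: no H
  1 × N (charge +1): no H
  Total hydrogens = 10.
Net charge -2.
Molecular formula: [C9H10ClN3O11]2-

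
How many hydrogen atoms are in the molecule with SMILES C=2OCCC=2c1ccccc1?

10

Hydrogens are implicit in SMILES; fill each atom to its normal valence:
  5 × C (aromatic): 1 H each → 5
  2 × C: 2 H each → 4
  1 × C: 1 H
  1 × C: no H
  1 × C (aromatic): no H
  1 × O: no H
  Total hydrogens = 10.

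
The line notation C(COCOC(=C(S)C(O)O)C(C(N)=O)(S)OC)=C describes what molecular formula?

C10H17NO6S2

Heavy atoms from the SMILES: 10 C, 1 N, 6 O, 2 S.
Implicit hydrogens by atom environment:
  4 × C: no H
  4 × O: no H
  3 × C: 2 H each → 6
  2 × C: 1 H each → 2
  2 × O: 1 H each → 2
  2 × S: 1 H each → 2
  1 × C: 3 H
  1 × N: 2 H
  Total hydrogens = 17.
Molecular formula: C10H17NO6S2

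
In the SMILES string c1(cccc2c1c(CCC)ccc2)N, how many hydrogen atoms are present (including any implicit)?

Hydrogens are implicit in SMILES; fill each atom to its normal valence:
  6 × C (aromatic): 1 H each → 6
  4 × C (aromatic): no H
  2 × C: 2 H each → 4
  1 × C: 3 H
  1 × N: 2 H
  Total hydrogens = 15.

15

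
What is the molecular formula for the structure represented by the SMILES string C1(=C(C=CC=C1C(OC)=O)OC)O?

Heavy atoms from the SMILES: 9 C, 4 O.
Implicit hydrogens by atom environment:
  3 × C (aromatic): 1 H each → 3
  3 × C (aromatic): no H
  3 × O: no H
  2 × C: 3 H each → 6
  1 × C: no H
  1 × O: 1 H
  Total hydrogens = 10.
Molecular formula: C9H10O4

C9H10O4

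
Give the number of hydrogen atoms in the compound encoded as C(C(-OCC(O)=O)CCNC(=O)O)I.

Hydrogens are implicit in SMILES; fill each atom to its normal valence:
  4 × C: 2 H each → 8
  3 × O: no H
  2 × C: no H
  2 × O: 1 H each → 2
  1 × C: 1 H
  1 × I: no H
  1 × N: 1 H
  Total hydrogens = 12.

12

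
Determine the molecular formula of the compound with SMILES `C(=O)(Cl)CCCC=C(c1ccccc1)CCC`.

C15H19ClO

Heavy atoms from the SMILES: 15 C, 1 Cl, 1 O.
Implicit hydrogens by atom environment:
  5 × C: 2 H each → 10
  5 × C (aromatic): 1 H each → 5
  2 × C: no H
  1 × C: 3 H
  1 × C: 1 H
  1 × C (aromatic): no H
  1 × Cl: no H
  1 × O: no H
  Total hydrogens = 19.
Molecular formula: C15H19ClO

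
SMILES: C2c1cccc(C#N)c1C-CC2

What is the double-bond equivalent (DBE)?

7

Molecular formula from the SMILES: C11H11N.
DoU = (2C + 2 + N − H − X)/2 = (2·11 + 2 + 1 − 11 − 0)/2 = 14/2 = 7.
(Structurally: 2 ring(s) + 5 π bond(s) = 7.)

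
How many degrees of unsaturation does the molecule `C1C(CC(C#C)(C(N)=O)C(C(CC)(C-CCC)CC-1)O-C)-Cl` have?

Molecular formula from the SMILES: C18H30ClNO2.
DoU = (2C + 2 + N − H − X)/2 = (2·18 + 2 + 1 − 30 − 1)/2 = 8/2 = 4.
(Structurally: 1 ring(s) + 3 π bond(s) = 4.)

4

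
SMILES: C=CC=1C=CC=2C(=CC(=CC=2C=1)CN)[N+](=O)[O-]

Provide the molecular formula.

C13H12N2O2

Heavy atoms from the SMILES: 13 C, 2 N, 2 O.
Implicit hydrogens by atom environment:
  5 × C (aromatic): 1 H each → 5
  5 × C (aromatic): no H
  2 × C: 2 H each → 4
  1 × C: 1 H
  1 × N: 2 H
  1 × N (charge +1): no H
  1 × O: no H
  1 × O (charge -1): no H
  Total hydrogens = 12.
Molecular formula: C13H12N2O2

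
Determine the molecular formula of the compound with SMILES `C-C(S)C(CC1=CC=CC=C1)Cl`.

C10H13ClS

Heavy atoms from the SMILES: 10 C, 1 Cl, 1 S.
Implicit hydrogens by atom environment:
  5 × C (aromatic): 1 H each → 5
  2 × C: 1 H each → 2
  1 × C: 3 H
  1 × C: 2 H
  1 × C (aromatic): no H
  1 × Cl: no H
  1 × S: 1 H
  Total hydrogens = 13.
Molecular formula: C10H13ClS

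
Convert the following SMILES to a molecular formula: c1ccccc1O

C6H6O

Heavy atoms from the SMILES: 6 C, 1 O.
Implicit hydrogens by atom environment:
  5 × C (aromatic): 1 H each → 5
  1 × C (aromatic): no H
  1 × O: 1 H
  Total hydrogens = 6.
Molecular formula: C6H6O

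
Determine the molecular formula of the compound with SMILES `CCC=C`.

C4H8

Heavy atoms from the SMILES: 4 C.
Implicit hydrogens by atom environment:
  2 × C: 2 H each → 4
  1 × C: 3 H
  1 × C: 1 H
  Total hydrogens = 8.
Molecular formula: C4H8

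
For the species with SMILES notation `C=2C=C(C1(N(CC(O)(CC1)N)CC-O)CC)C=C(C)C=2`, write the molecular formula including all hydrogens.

Heavy atoms from the SMILES: 16 C, 2 N, 2 O.
Implicit hydrogens by atom environment:
  6 × C: 2 H each → 12
  4 × C (aromatic): 1 H each → 4
  2 × C: 3 H each → 6
  2 × C: no H
  2 × C (aromatic): no H
  2 × O: 1 H each → 2
  1 × N: 2 H
  1 × N: no H
  Total hydrogens = 26.
Molecular formula: C16H26N2O2

C16H26N2O2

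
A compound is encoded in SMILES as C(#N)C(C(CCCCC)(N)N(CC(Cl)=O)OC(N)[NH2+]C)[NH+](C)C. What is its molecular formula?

[C14H31ClN6O2]2+

Heavy atoms from the SMILES: 14 C, 1 Cl, 6 N, 2 O.
Implicit hydrogens by atom environment:
  5 × C: 2 H each → 10
  4 × C: 3 H each → 12
  3 × C: no H
  2 × C: 1 H each → 2
  2 × N: 2 H each → 4
  2 × N: no H
  2 × O: no H
  1 × Cl: no H
  1 × N (charge +1): 2 H
  1 × N (charge +1): 1 H
  Total hydrogens = 31.
Net charge +2.
Molecular formula: [C14H31ClN6O2]2+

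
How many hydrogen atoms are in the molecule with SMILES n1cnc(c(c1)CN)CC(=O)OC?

Hydrogens are implicit in SMILES; fill each atom to its normal valence:
  2 × C: 2 H each → 4
  2 × C (aromatic): 1 H each → 2
  2 × C (aromatic): no H
  2 × N (aromatic): no H
  2 × O: no H
  1 × C: 3 H
  1 × C: no H
  1 × N: 2 H
  Total hydrogens = 11.

11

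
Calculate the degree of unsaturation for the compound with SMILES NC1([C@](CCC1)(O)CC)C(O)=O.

Molecular formula from the SMILES: C8H15NO3.
DoU = (2C + 2 + N − H − X)/2 = (2·8 + 2 + 1 − 15 − 0)/2 = 4/2 = 2.
(Structurally: 1 ring(s) + 1 π bond(s) = 2.)

2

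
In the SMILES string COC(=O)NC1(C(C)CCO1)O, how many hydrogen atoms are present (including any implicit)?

13

Hydrogens are implicit in SMILES; fill each atom to its normal valence:
  3 × O: no H
  2 × C: 3 H each → 6
  2 × C: 2 H each → 4
  2 × C: no H
  1 × C: 1 H
  1 × N: 1 H
  1 × O: 1 H
  Total hydrogens = 13.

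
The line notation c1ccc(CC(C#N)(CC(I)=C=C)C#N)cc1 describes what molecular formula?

C14H11IN2

Heavy atoms from the SMILES: 14 C, 1 I, 2 N.
Implicit hydrogens by atom environment:
  5 × C (aromatic): 1 H each → 5
  5 × C: no H
  3 × C: 2 H each → 6
  2 × N: no H
  1 × C (aromatic): no H
  1 × I: no H
  Total hydrogens = 11.
Molecular formula: C14H11IN2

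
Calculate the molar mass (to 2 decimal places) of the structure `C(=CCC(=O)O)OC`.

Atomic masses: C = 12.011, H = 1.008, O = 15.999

116.12

Molecular formula: C5H8O3.
M = 5×12.011 + 8×1.008 + 3×15.999 = 116.12 g/mol.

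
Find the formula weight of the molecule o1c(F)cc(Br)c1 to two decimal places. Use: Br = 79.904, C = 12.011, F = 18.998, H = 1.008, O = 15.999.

164.96

Molecular formula: C4H2BrFO.
M = 1×79.904 + 4×12.011 + 1×18.998 + 2×1.008 + 1×15.999 = 164.96 g/mol.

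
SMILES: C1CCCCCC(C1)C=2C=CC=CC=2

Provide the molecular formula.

C14H20

Heavy atoms from the SMILES: 14 C.
Implicit hydrogens by atom environment:
  7 × C: 2 H each → 14
  5 × C (aromatic): 1 H each → 5
  1 × C: 1 H
  1 × C (aromatic): no H
  Total hydrogens = 20.
Molecular formula: C14H20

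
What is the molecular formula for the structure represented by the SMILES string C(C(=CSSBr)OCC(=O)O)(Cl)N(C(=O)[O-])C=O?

C7H6BrClNO6S2-

Heavy atoms from the SMILES: 1 Br, 7 C, 1 Cl, 1 N, 6 O, 2 S.
Implicit hydrogens by atom environment:
  4 × O: no H
  3 × C: 1 H each → 3
  3 × C: no H
  2 × S: no H
  1 × Br: no H
  1 × C: 2 H
  1 × Cl: no H
  1 × N: no H
  1 × O: 1 H
  1 × O (charge -1): no H
  Total hydrogens = 6.
Net charge -1.
Molecular formula: C7H6BrClNO6S2-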